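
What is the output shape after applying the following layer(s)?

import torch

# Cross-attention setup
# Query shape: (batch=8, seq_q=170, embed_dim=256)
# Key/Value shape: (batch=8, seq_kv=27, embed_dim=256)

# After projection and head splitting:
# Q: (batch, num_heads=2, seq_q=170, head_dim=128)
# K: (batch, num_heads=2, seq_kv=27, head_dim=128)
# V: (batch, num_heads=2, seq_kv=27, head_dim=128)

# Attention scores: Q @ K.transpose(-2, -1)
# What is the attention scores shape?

Input shape: (8, 170, 256)
Output shape: (8, 2, 170, 27)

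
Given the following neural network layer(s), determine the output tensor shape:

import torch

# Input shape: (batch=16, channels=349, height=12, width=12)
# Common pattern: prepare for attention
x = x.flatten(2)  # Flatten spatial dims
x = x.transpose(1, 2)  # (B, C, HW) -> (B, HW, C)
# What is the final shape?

Input shape: (16, 349, 12, 12)
  -> after flatten(2): (16, 349, 144)
Output shape: (16, 144, 349)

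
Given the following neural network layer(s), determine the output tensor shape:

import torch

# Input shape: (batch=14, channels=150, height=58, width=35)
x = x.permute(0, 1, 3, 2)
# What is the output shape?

Input shape: (14, 150, 58, 35)
Output shape: (14, 150, 35, 58)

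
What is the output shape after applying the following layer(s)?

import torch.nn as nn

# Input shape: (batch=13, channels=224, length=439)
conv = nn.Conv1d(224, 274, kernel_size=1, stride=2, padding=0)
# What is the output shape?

Input shape: (13, 224, 439)
Output shape: (13, 274, 220)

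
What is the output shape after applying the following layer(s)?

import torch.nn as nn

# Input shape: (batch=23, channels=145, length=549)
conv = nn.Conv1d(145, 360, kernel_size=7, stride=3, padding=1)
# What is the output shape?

Input shape: (23, 145, 549)
Output shape: (23, 360, 182)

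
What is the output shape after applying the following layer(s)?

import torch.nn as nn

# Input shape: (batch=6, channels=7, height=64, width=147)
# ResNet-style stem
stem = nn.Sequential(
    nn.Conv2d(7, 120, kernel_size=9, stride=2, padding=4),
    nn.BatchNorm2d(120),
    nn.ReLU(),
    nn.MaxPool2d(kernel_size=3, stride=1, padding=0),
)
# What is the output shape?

Input shape: (6, 7, 64, 147)
  -> after Conv2d 9x9 stride=2: (6, 120, 32, 74)
Output shape: (6, 120, 30, 72)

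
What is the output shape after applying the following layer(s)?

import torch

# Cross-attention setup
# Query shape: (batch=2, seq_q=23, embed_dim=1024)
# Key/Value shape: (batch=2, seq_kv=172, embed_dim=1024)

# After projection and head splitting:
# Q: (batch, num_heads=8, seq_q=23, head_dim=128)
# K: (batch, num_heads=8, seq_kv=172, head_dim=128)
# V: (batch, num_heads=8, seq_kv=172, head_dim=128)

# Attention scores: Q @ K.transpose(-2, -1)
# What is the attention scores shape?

Input shape: (2, 23, 1024)
Output shape: (2, 8, 23, 172)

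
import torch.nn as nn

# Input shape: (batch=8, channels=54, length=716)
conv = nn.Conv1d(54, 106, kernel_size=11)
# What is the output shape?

Input shape: (8, 54, 716)
Output shape: (8, 106, 706)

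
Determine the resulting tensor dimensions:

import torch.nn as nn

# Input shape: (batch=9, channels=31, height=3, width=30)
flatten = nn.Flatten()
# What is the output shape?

Input shape: (9, 31, 3, 30)
Output shape: (9, 2790)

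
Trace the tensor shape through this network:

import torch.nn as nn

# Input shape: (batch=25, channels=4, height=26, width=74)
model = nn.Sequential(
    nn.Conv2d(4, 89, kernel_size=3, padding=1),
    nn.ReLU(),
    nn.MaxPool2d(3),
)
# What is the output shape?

Input shape: (25, 4, 26, 74)
  -> after Conv2d: (25, 89, 26, 74)
  -> after ReLU: (25, 89, 26, 74)
Output shape: (25, 89, 8, 24)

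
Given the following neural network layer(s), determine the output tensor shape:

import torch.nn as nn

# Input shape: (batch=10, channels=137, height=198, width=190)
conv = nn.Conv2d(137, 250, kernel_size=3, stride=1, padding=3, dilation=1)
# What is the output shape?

Input shape: (10, 137, 198, 190)
Output shape: (10, 250, 202, 194)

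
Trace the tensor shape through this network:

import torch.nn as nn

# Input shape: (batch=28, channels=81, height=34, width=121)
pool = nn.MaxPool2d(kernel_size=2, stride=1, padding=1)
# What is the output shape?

Input shape: (28, 81, 34, 121)
Output shape: (28, 81, 35, 122)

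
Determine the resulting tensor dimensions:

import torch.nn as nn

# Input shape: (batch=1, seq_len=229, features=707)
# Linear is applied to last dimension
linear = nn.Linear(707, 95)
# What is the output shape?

Input shape: (1, 229, 707)
Output shape: (1, 229, 95)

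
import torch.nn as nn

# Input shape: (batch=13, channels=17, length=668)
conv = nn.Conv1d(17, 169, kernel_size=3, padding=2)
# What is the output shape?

Input shape: (13, 17, 668)
Output shape: (13, 169, 670)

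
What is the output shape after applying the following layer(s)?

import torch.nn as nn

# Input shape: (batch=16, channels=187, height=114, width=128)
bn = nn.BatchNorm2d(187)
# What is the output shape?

Input shape: (16, 187, 114, 128)
Output shape: (16, 187, 114, 128)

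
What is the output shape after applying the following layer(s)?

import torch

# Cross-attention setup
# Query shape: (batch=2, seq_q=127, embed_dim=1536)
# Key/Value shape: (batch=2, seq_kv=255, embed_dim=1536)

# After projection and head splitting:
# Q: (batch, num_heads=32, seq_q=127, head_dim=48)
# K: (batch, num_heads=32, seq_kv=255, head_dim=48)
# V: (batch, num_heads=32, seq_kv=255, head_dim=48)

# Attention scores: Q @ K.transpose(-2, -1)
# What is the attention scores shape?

Input shape: (2, 127, 1536)
Output shape: (2, 32, 127, 255)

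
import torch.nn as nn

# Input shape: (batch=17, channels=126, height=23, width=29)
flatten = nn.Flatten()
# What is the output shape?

Input shape: (17, 126, 23, 29)
Output shape: (17, 84042)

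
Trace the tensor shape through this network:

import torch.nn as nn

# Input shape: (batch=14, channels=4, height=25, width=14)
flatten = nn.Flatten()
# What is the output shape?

Input shape: (14, 4, 25, 14)
Output shape: (14, 1400)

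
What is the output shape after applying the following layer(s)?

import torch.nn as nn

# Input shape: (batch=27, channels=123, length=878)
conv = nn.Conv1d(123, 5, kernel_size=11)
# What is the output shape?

Input shape: (27, 123, 878)
Output shape: (27, 5, 868)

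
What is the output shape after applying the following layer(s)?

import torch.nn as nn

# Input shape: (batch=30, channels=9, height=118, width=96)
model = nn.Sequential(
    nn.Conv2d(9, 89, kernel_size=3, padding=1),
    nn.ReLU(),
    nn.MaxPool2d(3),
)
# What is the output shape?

Input shape: (30, 9, 118, 96)
  -> after Conv2d: (30, 89, 118, 96)
  -> after ReLU: (30, 89, 118, 96)
Output shape: (30, 89, 39, 32)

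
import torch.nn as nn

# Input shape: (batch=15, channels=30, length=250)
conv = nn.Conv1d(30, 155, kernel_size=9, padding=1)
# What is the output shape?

Input shape: (15, 30, 250)
Output shape: (15, 155, 244)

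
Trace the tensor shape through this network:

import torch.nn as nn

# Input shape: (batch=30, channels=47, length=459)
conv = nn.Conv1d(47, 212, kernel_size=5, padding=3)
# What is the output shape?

Input shape: (30, 47, 459)
Output shape: (30, 212, 461)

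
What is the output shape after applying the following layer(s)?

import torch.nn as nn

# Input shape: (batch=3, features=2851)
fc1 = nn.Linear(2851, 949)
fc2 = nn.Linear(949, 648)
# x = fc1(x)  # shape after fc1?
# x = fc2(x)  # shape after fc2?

Input shape: (3, 2851)
  -> after fc1: (3, 949)
Output shape: (3, 648)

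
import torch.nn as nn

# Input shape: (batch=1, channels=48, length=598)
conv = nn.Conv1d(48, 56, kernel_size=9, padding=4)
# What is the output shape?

Input shape: (1, 48, 598)
Output shape: (1, 56, 598)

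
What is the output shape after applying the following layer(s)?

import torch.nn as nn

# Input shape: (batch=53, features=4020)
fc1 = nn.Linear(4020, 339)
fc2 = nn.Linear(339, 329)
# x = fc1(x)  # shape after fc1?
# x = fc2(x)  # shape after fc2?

Input shape: (53, 4020)
  -> after fc1: (53, 339)
Output shape: (53, 329)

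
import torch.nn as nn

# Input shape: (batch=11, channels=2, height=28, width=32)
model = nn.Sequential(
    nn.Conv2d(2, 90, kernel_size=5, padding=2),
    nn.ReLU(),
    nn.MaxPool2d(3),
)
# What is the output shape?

Input shape: (11, 2, 28, 32)
  -> after Conv2d: (11, 90, 28, 32)
  -> after ReLU: (11, 90, 28, 32)
Output shape: (11, 90, 9, 10)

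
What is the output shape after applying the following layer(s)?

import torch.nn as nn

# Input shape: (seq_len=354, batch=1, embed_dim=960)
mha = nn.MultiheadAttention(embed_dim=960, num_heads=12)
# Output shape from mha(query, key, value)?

Input shape: (354, 1, 960)
Output shape: (354, 1, 960)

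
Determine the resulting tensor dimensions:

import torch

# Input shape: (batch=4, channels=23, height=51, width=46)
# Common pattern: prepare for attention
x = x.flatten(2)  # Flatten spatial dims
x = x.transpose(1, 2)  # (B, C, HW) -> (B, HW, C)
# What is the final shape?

Input shape: (4, 23, 51, 46)
  -> after flatten(2): (4, 23, 2346)
Output shape: (4, 2346, 23)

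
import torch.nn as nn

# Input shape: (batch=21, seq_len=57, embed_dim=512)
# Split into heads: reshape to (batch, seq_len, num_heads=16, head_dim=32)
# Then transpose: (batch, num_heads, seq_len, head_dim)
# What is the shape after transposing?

Input shape: (21, 57, 512)
  -> after reshape: (21, 57, 16, 32)
Output shape: (21, 16, 57, 32)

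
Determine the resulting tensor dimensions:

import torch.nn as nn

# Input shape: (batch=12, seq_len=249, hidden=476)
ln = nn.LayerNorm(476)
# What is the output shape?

Input shape: (12, 249, 476)
Output shape: (12, 249, 476)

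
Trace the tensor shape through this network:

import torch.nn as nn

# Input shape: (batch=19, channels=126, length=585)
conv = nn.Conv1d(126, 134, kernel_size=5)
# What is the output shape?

Input shape: (19, 126, 585)
Output shape: (19, 134, 581)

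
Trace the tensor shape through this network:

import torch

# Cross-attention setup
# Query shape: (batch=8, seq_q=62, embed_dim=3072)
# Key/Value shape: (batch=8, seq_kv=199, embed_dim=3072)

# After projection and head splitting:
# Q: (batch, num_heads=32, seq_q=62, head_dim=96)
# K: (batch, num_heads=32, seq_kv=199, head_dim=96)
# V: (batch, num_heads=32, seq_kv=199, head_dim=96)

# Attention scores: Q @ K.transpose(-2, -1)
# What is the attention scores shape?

Input shape: (8, 62, 3072)
Output shape: (8, 32, 62, 199)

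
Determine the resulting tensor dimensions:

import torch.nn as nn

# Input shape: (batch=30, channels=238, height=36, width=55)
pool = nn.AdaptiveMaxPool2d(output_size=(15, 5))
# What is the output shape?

Input shape: (30, 238, 36, 55)
Output shape: (30, 238, 15, 5)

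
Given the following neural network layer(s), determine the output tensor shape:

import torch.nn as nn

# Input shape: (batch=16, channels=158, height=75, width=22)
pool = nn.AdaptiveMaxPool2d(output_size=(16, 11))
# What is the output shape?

Input shape: (16, 158, 75, 22)
Output shape: (16, 158, 16, 11)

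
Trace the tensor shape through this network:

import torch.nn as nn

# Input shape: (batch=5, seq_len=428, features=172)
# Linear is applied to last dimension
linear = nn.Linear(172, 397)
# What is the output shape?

Input shape: (5, 428, 172)
Output shape: (5, 428, 397)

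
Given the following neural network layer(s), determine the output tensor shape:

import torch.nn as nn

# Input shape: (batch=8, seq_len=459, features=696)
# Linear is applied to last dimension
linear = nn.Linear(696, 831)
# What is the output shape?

Input shape: (8, 459, 696)
Output shape: (8, 459, 831)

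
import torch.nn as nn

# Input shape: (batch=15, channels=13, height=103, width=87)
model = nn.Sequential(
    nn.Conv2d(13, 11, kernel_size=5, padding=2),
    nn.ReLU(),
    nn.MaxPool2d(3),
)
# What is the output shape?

Input shape: (15, 13, 103, 87)
  -> after Conv2d: (15, 11, 103, 87)
  -> after ReLU: (15, 11, 103, 87)
Output shape: (15, 11, 34, 29)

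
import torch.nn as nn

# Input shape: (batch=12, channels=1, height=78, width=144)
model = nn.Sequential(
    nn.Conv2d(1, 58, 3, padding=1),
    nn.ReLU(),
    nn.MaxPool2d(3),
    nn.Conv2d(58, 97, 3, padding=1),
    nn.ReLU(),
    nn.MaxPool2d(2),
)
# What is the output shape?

Input shape: (12, 1, 78, 144)
  -> after first Conv2d: (12, 58, 78, 144)
  -> after first MaxPool2d: (12, 58, 26, 48)
  -> after second Conv2d: (12, 97, 26, 48)
Output shape: (12, 97, 13, 24)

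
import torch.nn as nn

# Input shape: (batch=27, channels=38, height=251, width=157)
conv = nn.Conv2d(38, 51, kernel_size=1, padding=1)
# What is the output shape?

Input shape: (27, 38, 251, 157)
Output shape: (27, 51, 253, 159)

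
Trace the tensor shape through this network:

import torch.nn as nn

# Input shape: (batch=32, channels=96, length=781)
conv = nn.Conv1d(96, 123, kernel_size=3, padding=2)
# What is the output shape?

Input shape: (32, 96, 781)
Output shape: (32, 123, 783)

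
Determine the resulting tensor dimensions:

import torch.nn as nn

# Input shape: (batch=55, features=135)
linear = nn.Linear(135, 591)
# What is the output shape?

Input shape: (55, 135)
Output shape: (55, 591)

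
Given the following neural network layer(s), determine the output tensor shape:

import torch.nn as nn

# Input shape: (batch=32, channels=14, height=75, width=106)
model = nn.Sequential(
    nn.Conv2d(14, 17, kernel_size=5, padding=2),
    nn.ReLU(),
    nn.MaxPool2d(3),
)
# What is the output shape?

Input shape: (32, 14, 75, 106)
  -> after Conv2d: (32, 17, 75, 106)
  -> after ReLU: (32, 17, 75, 106)
Output shape: (32, 17, 25, 35)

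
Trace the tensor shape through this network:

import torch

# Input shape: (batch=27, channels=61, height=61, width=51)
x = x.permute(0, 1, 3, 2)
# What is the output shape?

Input shape: (27, 61, 61, 51)
Output shape: (27, 61, 51, 61)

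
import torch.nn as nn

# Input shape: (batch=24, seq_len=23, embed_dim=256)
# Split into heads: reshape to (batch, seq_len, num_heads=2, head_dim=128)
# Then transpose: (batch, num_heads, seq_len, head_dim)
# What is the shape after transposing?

Input shape: (24, 23, 256)
  -> after reshape: (24, 23, 2, 128)
Output shape: (24, 2, 23, 128)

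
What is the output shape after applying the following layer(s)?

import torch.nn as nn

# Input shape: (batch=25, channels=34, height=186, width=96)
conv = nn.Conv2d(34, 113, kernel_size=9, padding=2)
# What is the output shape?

Input shape: (25, 34, 186, 96)
Output shape: (25, 113, 182, 92)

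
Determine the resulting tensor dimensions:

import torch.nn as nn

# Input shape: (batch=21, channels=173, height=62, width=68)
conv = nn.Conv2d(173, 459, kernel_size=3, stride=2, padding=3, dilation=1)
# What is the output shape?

Input shape: (21, 173, 62, 68)
Output shape: (21, 459, 33, 36)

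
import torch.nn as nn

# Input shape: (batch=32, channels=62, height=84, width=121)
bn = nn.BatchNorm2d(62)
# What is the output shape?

Input shape: (32, 62, 84, 121)
Output shape: (32, 62, 84, 121)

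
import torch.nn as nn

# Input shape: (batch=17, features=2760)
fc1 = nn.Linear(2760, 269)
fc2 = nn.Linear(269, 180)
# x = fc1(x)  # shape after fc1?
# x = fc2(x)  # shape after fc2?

Input shape: (17, 2760)
  -> after fc1: (17, 269)
Output shape: (17, 180)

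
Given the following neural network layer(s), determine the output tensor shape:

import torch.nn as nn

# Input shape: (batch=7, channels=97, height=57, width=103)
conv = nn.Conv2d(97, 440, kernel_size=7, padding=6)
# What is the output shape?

Input shape: (7, 97, 57, 103)
Output shape: (7, 440, 63, 109)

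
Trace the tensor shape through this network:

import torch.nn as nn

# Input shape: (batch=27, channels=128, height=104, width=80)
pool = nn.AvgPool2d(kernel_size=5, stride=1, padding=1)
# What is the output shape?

Input shape: (27, 128, 104, 80)
Output shape: (27, 128, 102, 78)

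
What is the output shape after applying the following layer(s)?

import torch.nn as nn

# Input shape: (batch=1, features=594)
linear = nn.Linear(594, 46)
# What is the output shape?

Input shape: (1, 594)
Output shape: (1, 46)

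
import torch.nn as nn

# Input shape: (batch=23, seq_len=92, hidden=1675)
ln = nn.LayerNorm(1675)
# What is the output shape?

Input shape: (23, 92, 1675)
Output shape: (23, 92, 1675)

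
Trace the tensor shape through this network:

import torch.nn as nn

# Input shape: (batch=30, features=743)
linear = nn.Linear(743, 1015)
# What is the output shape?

Input shape: (30, 743)
Output shape: (30, 1015)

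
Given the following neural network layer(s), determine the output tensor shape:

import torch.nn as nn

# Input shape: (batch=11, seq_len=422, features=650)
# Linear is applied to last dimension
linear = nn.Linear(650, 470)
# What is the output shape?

Input shape: (11, 422, 650)
Output shape: (11, 422, 470)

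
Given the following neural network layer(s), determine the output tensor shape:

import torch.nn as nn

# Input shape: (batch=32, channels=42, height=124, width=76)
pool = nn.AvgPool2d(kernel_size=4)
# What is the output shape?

Input shape: (32, 42, 124, 76)
Output shape: (32, 42, 31, 19)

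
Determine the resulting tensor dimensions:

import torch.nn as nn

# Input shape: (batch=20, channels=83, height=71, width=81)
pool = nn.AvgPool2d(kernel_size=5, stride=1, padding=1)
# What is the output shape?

Input shape: (20, 83, 71, 81)
Output shape: (20, 83, 69, 79)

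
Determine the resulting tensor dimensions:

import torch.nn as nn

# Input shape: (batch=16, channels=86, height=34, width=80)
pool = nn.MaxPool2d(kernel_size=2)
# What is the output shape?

Input shape: (16, 86, 34, 80)
Output shape: (16, 86, 17, 40)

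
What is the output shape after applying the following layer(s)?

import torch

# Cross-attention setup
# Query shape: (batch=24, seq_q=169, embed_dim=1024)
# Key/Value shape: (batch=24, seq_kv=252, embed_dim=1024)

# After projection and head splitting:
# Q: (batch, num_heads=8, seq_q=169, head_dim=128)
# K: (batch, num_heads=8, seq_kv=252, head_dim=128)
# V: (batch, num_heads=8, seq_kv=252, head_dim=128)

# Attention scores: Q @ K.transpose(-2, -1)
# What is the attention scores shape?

Input shape: (24, 169, 1024)
Output shape: (24, 8, 169, 252)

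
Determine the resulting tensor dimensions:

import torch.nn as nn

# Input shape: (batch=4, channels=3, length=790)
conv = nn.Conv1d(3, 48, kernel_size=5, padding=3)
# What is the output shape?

Input shape: (4, 3, 790)
Output shape: (4, 48, 792)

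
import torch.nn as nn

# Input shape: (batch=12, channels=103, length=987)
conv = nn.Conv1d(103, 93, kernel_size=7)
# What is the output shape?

Input shape: (12, 103, 987)
Output shape: (12, 93, 981)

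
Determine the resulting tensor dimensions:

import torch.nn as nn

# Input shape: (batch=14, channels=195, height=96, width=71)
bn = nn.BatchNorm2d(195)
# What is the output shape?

Input shape: (14, 195, 96, 71)
Output shape: (14, 195, 96, 71)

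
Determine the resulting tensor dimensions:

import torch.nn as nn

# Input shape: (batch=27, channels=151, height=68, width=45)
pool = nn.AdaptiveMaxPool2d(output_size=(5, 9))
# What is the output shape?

Input shape: (27, 151, 68, 45)
Output shape: (27, 151, 5, 9)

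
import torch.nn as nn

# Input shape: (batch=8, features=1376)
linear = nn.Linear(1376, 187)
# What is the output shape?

Input shape: (8, 1376)
Output shape: (8, 187)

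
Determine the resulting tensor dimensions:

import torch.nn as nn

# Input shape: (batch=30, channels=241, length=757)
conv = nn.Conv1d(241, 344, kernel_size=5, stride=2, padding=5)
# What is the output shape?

Input shape: (30, 241, 757)
Output shape: (30, 344, 382)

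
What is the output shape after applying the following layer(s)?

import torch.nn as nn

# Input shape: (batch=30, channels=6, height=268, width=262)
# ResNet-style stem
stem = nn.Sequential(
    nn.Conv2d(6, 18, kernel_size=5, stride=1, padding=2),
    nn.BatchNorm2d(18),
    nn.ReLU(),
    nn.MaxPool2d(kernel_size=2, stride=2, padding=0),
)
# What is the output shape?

Input shape: (30, 6, 268, 262)
  -> after Conv2d 5x5 stride=1: (30, 18, 268, 262)
Output shape: (30, 18, 134, 131)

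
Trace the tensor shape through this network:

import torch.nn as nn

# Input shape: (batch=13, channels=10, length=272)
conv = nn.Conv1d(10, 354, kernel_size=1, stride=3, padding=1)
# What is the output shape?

Input shape: (13, 10, 272)
Output shape: (13, 354, 92)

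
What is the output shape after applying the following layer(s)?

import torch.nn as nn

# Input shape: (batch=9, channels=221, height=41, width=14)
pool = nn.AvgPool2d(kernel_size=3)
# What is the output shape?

Input shape: (9, 221, 41, 14)
Output shape: (9, 221, 13, 4)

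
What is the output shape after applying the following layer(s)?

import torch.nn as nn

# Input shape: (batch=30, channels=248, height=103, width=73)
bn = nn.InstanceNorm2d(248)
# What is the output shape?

Input shape: (30, 248, 103, 73)
Output shape: (30, 248, 103, 73)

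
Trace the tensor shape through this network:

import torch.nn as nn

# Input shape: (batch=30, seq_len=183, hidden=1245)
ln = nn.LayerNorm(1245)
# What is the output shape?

Input shape: (30, 183, 1245)
Output shape: (30, 183, 1245)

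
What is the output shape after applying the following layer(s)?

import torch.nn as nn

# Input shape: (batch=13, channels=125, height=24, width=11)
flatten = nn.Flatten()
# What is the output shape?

Input shape: (13, 125, 24, 11)
Output shape: (13, 33000)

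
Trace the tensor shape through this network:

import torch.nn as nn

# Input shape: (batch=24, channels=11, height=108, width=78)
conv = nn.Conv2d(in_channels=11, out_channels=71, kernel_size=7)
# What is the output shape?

Input shape: (24, 11, 108, 78)
Output shape: (24, 71, 102, 72)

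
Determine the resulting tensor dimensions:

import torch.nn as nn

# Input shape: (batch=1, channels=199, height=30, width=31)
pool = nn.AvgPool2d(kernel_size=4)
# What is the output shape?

Input shape: (1, 199, 30, 31)
Output shape: (1, 199, 7, 7)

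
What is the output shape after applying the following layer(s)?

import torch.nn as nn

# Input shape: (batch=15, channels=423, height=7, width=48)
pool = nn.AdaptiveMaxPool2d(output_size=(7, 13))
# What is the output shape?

Input shape: (15, 423, 7, 48)
Output shape: (15, 423, 7, 13)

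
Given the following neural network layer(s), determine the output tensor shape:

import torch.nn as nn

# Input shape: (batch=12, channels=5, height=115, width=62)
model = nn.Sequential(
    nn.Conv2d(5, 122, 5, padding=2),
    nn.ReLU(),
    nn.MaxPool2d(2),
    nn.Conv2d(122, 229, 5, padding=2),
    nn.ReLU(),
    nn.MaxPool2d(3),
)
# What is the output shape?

Input shape: (12, 5, 115, 62)
  -> after first Conv2d: (12, 122, 115, 62)
  -> after first MaxPool2d: (12, 122, 57, 31)
  -> after second Conv2d: (12, 229, 57, 31)
Output shape: (12, 229, 19, 10)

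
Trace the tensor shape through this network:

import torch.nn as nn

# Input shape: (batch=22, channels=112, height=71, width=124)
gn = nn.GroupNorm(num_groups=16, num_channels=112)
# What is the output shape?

Input shape: (22, 112, 71, 124)
Output shape: (22, 112, 71, 124)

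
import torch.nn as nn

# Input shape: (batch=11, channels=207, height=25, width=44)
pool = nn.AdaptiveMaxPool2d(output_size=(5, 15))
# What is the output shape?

Input shape: (11, 207, 25, 44)
Output shape: (11, 207, 5, 15)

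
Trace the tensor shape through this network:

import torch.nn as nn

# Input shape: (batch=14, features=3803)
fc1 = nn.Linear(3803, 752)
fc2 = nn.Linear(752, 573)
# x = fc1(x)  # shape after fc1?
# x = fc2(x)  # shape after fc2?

Input shape: (14, 3803)
  -> after fc1: (14, 752)
Output shape: (14, 573)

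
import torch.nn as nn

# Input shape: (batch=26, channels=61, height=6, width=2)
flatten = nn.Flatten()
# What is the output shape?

Input shape: (26, 61, 6, 2)
Output shape: (26, 732)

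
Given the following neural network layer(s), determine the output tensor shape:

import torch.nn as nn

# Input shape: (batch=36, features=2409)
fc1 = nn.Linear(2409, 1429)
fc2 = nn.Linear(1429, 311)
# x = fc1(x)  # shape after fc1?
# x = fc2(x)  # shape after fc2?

Input shape: (36, 2409)
  -> after fc1: (36, 1429)
Output shape: (36, 311)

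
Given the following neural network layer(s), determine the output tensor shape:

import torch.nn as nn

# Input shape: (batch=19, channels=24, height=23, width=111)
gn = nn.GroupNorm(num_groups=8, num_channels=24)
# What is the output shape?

Input shape: (19, 24, 23, 111)
Output shape: (19, 24, 23, 111)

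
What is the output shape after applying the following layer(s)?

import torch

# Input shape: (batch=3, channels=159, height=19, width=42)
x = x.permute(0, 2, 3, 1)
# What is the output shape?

Input shape: (3, 159, 19, 42)
Output shape: (3, 19, 42, 159)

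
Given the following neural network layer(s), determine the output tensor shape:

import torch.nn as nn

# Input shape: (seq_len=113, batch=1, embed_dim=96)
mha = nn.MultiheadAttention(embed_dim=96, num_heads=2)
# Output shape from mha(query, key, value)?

Input shape: (113, 1, 96)
Output shape: (113, 1, 96)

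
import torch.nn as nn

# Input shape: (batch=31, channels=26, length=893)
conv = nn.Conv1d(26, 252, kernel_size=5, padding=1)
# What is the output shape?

Input shape: (31, 26, 893)
Output shape: (31, 252, 891)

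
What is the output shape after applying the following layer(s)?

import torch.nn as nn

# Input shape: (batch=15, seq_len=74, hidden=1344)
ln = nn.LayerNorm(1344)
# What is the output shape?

Input shape: (15, 74, 1344)
Output shape: (15, 74, 1344)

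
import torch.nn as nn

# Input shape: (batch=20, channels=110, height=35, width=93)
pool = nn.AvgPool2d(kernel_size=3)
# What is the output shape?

Input shape: (20, 110, 35, 93)
Output shape: (20, 110, 11, 31)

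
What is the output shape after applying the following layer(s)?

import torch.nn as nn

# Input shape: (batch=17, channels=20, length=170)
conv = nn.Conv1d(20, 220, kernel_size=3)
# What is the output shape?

Input shape: (17, 20, 170)
Output shape: (17, 220, 168)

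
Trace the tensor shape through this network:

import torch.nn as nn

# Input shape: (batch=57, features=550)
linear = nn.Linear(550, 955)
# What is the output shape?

Input shape: (57, 550)
Output shape: (57, 955)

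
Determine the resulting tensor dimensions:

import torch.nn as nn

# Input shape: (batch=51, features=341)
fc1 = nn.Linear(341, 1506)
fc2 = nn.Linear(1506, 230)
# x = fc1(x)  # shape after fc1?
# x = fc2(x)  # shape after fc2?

Input shape: (51, 341)
  -> after fc1: (51, 1506)
Output shape: (51, 230)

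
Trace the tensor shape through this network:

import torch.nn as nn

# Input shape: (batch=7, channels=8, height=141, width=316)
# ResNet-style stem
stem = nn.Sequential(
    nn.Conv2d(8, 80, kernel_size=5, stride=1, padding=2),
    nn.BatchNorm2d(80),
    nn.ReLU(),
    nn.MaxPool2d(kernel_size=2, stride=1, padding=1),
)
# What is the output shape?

Input shape: (7, 8, 141, 316)
  -> after Conv2d 5x5 stride=1: (7, 80, 141, 316)
Output shape: (7, 80, 142, 317)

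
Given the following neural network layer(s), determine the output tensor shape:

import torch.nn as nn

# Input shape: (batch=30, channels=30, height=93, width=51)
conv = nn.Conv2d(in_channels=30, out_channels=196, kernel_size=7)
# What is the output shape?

Input shape: (30, 30, 93, 51)
Output shape: (30, 196, 87, 45)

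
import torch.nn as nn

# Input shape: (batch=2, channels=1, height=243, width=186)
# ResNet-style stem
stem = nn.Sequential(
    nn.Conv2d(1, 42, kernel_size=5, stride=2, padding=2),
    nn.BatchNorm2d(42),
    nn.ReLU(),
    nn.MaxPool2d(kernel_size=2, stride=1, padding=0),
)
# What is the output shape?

Input shape: (2, 1, 243, 186)
  -> after Conv2d 5x5 stride=2: (2, 42, 122, 93)
Output shape: (2, 42, 121, 92)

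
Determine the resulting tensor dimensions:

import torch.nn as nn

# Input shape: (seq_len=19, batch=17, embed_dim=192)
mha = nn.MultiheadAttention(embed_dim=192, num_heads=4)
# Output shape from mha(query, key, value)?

Input shape: (19, 17, 192)
Output shape: (19, 17, 192)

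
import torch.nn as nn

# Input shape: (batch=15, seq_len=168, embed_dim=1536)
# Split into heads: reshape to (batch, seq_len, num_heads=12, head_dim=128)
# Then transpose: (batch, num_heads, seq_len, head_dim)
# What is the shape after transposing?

Input shape: (15, 168, 1536)
  -> after reshape: (15, 168, 12, 128)
Output shape: (15, 12, 168, 128)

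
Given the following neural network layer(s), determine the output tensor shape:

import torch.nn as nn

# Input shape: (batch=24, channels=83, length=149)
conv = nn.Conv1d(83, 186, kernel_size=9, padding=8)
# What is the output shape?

Input shape: (24, 83, 149)
Output shape: (24, 186, 157)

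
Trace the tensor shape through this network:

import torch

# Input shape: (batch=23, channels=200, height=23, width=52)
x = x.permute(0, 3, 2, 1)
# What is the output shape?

Input shape: (23, 200, 23, 52)
Output shape: (23, 52, 23, 200)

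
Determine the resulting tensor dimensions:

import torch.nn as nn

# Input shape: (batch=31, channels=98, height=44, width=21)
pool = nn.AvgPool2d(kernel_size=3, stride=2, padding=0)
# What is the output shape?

Input shape: (31, 98, 44, 21)
Output shape: (31, 98, 21, 10)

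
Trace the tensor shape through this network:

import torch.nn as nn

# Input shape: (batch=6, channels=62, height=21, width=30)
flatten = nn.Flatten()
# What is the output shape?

Input shape: (6, 62, 21, 30)
Output shape: (6, 39060)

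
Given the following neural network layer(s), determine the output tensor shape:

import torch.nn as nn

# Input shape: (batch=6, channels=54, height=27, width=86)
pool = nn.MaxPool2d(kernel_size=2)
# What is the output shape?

Input shape: (6, 54, 27, 86)
Output shape: (6, 54, 13, 43)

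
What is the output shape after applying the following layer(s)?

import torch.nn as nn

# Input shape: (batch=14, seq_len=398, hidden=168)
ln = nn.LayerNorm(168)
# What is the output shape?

Input shape: (14, 398, 168)
Output shape: (14, 398, 168)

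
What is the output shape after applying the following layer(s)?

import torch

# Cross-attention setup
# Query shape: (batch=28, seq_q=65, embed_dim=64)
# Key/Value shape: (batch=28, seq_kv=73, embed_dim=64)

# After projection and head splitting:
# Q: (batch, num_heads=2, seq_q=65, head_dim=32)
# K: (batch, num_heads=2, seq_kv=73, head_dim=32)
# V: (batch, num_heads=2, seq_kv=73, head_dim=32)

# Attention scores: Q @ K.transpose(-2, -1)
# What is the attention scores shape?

Input shape: (28, 65, 64)
Output shape: (28, 2, 65, 73)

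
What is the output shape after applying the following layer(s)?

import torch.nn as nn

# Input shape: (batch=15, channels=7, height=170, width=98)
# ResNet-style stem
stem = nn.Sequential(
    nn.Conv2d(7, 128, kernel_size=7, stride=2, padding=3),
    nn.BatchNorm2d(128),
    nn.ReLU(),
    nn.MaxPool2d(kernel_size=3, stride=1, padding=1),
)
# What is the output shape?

Input shape: (15, 7, 170, 98)
  -> after Conv2d 7x7 stride=2: (15, 128, 85, 49)
Output shape: (15, 128, 85, 49)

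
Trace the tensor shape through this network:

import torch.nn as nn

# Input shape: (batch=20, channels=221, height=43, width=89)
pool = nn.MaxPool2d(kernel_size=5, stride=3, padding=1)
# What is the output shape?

Input shape: (20, 221, 43, 89)
Output shape: (20, 221, 14, 29)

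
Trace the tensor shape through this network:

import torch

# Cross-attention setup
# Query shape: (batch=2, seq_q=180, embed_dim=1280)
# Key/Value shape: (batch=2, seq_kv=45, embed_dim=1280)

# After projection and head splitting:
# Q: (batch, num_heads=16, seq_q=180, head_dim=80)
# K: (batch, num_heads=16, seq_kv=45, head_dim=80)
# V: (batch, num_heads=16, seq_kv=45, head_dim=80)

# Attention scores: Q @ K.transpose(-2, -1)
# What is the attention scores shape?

Input shape: (2, 180, 1280)
Output shape: (2, 16, 180, 45)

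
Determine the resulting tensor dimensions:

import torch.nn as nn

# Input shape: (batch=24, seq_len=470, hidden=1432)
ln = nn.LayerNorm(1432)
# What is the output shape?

Input shape: (24, 470, 1432)
Output shape: (24, 470, 1432)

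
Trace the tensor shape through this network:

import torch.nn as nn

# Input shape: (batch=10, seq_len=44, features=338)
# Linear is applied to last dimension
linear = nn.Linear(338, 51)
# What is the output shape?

Input shape: (10, 44, 338)
Output shape: (10, 44, 51)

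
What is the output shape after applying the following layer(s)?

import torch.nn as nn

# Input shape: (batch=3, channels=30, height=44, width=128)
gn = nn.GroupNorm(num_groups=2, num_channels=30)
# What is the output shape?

Input shape: (3, 30, 44, 128)
Output shape: (3, 30, 44, 128)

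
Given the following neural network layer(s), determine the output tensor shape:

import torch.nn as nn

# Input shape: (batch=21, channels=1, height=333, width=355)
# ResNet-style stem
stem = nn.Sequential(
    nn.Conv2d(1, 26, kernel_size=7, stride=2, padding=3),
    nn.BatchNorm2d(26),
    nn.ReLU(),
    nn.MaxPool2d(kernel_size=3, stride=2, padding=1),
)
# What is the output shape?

Input shape: (21, 1, 333, 355)
  -> after Conv2d 7x7 stride=2: (21, 26, 167, 178)
Output shape: (21, 26, 84, 89)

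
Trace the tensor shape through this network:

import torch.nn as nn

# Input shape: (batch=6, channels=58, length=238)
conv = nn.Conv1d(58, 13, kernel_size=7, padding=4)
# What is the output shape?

Input shape: (6, 58, 238)
Output shape: (6, 13, 240)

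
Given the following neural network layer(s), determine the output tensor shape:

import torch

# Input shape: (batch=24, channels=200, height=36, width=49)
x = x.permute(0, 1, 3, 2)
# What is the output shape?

Input shape: (24, 200, 36, 49)
Output shape: (24, 200, 49, 36)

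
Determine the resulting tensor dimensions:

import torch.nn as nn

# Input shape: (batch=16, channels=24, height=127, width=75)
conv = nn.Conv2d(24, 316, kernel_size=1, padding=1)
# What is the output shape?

Input shape: (16, 24, 127, 75)
Output shape: (16, 316, 129, 77)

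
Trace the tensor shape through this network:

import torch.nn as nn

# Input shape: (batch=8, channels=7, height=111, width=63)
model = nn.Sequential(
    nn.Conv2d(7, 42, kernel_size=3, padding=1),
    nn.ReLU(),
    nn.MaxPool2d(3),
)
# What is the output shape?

Input shape: (8, 7, 111, 63)
  -> after Conv2d: (8, 42, 111, 63)
  -> after ReLU: (8, 42, 111, 63)
Output shape: (8, 42, 37, 21)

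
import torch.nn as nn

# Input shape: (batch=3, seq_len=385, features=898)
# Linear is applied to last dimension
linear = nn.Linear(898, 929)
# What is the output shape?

Input shape: (3, 385, 898)
Output shape: (3, 385, 929)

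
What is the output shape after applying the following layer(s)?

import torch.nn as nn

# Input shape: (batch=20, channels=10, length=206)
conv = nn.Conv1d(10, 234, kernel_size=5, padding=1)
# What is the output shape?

Input shape: (20, 10, 206)
Output shape: (20, 234, 204)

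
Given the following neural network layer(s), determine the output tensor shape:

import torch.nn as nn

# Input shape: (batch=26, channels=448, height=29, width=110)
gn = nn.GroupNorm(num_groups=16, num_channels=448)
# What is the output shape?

Input shape: (26, 448, 29, 110)
Output shape: (26, 448, 29, 110)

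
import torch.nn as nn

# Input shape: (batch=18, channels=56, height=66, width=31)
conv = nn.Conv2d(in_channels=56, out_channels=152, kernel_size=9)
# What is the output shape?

Input shape: (18, 56, 66, 31)
Output shape: (18, 152, 58, 23)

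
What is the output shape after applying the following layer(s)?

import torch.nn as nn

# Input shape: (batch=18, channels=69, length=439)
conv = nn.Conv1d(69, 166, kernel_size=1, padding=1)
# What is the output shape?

Input shape: (18, 69, 439)
Output shape: (18, 166, 441)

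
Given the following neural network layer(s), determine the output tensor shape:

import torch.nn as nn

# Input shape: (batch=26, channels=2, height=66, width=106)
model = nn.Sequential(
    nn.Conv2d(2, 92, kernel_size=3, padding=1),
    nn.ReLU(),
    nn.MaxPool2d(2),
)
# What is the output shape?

Input shape: (26, 2, 66, 106)
  -> after Conv2d: (26, 92, 66, 106)
  -> after ReLU: (26, 92, 66, 106)
Output shape: (26, 92, 33, 53)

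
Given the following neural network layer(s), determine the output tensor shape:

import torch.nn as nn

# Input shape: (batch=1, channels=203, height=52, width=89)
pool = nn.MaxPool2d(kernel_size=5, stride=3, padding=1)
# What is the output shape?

Input shape: (1, 203, 52, 89)
Output shape: (1, 203, 17, 29)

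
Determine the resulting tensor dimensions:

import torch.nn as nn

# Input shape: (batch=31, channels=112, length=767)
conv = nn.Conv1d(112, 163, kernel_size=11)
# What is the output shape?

Input shape: (31, 112, 767)
Output shape: (31, 163, 757)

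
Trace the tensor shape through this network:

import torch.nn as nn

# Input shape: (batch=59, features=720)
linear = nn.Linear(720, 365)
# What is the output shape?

Input shape: (59, 720)
Output shape: (59, 365)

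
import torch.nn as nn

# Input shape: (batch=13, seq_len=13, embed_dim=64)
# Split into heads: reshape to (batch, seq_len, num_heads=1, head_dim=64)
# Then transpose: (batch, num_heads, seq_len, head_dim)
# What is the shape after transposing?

Input shape: (13, 13, 64)
  -> after reshape: (13, 13, 1, 64)
Output shape: (13, 1, 13, 64)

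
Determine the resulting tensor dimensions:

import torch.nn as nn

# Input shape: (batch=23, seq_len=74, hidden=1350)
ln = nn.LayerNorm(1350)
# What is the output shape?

Input shape: (23, 74, 1350)
Output shape: (23, 74, 1350)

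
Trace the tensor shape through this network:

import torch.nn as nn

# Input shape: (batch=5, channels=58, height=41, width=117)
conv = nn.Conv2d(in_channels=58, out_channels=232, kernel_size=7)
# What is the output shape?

Input shape: (5, 58, 41, 117)
Output shape: (5, 232, 35, 111)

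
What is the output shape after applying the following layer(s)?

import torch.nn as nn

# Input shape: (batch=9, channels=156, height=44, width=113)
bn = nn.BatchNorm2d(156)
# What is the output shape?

Input shape: (9, 156, 44, 113)
Output shape: (9, 156, 44, 113)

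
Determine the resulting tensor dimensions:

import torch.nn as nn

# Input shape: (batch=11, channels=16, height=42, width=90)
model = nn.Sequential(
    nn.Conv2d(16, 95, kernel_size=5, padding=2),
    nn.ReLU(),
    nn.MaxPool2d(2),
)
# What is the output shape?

Input shape: (11, 16, 42, 90)
  -> after Conv2d: (11, 95, 42, 90)
  -> after ReLU: (11, 95, 42, 90)
Output shape: (11, 95, 21, 45)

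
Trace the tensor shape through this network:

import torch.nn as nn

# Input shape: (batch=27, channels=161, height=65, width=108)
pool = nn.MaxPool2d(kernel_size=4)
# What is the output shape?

Input shape: (27, 161, 65, 108)
Output shape: (27, 161, 16, 27)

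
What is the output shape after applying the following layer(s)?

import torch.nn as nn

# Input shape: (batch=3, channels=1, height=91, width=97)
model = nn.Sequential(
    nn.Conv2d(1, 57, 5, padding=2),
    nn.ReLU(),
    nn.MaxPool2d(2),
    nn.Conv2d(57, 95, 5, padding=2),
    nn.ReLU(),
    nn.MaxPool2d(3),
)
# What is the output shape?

Input shape: (3, 1, 91, 97)
  -> after first Conv2d: (3, 57, 91, 97)
  -> after first MaxPool2d: (3, 57, 45, 48)
  -> after second Conv2d: (3, 95, 45, 48)
Output shape: (3, 95, 15, 16)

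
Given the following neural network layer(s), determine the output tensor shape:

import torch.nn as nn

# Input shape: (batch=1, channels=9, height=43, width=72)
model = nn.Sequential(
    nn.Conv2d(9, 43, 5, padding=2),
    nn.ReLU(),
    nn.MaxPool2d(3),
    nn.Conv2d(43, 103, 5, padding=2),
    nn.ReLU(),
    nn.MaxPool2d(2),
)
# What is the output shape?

Input shape: (1, 9, 43, 72)
  -> after first Conv2d: (1, 43, 43, 72)
  -> after first MaxPool2d: (1, 43, 14, 24)
  -> after second Conv2d: (1, 103, 14, 24)
Output shape: (1, 103, 7, 12)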